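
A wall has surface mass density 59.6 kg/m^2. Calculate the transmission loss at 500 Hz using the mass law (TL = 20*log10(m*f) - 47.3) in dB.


Given values:
  m = 59.6 kg/m^2, f = 500 Hz
Formula: TL = 20 * log10(m * f) - 47.3
Compute m * f = 59.6 * 500 = 29800.0
Compute log10(29800.0) = 4.474216
Compute 20 * 4.474216 = 89.4843
TL = 89.4843 - 47.3 = 42.18

42.18 dB


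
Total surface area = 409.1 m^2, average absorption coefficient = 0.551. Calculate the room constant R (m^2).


Given values:
  S = 409.1 m^2, alpha = 0.551
Formula: R = S * alpha / (1 - alpha)
Numerator: 409.1 * 0.551 = 225.4141
Denominator: 1 - 0.551 = 0.449
R = 225.4141 / 0.449 = 502.04

502.04 m^2


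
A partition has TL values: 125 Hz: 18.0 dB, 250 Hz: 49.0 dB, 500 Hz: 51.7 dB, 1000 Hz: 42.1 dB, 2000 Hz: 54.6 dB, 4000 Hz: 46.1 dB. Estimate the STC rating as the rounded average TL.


Given TL values at each frequency:
  125 Hz: 18.0 dB
  250 Hz: 49.0 dB
  500 Hz: 51.7 dB
  1000 Hz: 42.1 dB
  2000 Hz: 54.6 dB
  4000 Hz: 46.1 dB
Formula: STC ~ round(average of TL values)
Sum = 18.0 + 49.0 + 51.7 + 42.1 + 54.6 + 46.1 = 261.5
Average = 261.5 / 6 = 43.58
Rounded: 44

44


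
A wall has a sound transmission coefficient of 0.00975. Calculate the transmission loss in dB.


Given values:
  tau = 0.00975
Formula: TL = 10 * log10(1 / tau)
Compute 1 / tau = 1 / 0.00975 = 102.5641
Compute log10(102.5641) = 2.010995
TL = 10 * 2.010995 = 20.11

20.11 dB


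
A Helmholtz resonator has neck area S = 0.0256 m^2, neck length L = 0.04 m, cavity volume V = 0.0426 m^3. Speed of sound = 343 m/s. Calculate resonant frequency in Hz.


Given values:
  S = 0.0256 m^2, L = 0.04 m, V = 0.0426 m^3, c = 343 m/s
Formula: f = (c / (2*pi)) * sqrt(S / (V * L))
Compute V * L = 0.0426 * 0.04 = 0.001704
Compute S / (V * L) = 0.0256 / 0.001704 = 15.0235
Compute sqrt(15.0235) = 3.876016
Compute c / (2*pi) = 343 / 6.283185 = 54.590148
f = 54.590148 * 3.876016 = 211.59

211.59 Hz


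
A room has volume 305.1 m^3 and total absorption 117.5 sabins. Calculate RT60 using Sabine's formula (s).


Given values:
  V = 305.1 m^3
  A = 117.5 sabins
Formula: RT60 = 0.161 * V / A
Numerator: 0.161 * 305.1 = 49.1211
RT60 = 49.1211 / 117.5 = 0.418

0.418 s


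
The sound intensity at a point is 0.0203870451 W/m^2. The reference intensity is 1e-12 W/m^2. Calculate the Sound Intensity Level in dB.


Given values:
  I = 0.0203870451 W/m^2
  I_ref = 1e-12 W/m^2
Formula: SIL = 10 * log10(I / I_ref)
Compute ratio: I / I_ref = 20387045100
Compute log10: log10(20387045100) = 10.309354
Multiply: SIL = 10 * 10.309354 = 103.09

103.09 dB


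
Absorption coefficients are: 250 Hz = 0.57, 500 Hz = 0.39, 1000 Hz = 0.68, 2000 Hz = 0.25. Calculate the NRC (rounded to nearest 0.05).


Given values:
  a_250 = 0.57, a_500 = 0.39
  a_1000 = 0.68, a_2000 = 0.25
Formula: NRC = (a250 + a500 + a1000 + a2000) / 4
Sum = 0.57 + 0.39 + 0.68 + 0.25 = 1.89
NRC = 1.89 / 4 = 0.4725
Rounded to nearest 0.05: 0.45

0.45


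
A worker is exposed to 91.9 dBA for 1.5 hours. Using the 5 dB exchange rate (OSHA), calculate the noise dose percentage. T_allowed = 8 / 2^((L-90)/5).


Given values:
  L = 91.9 dBA, T = 1.5 hours
Formula: T_allowed = 8 / 2^((L - 90) / 5)
Compute exponent: (91.9 - 90) / 5 = 0.38
Compute 2^(0.38) = 1.301342
T_allowed = 8 / 1.301342 = 6.1475 hours
Dose = (T / T_allowed) * 100
Dose = (1.5 / 6.1475) * 100 = 24.4

24.4 %


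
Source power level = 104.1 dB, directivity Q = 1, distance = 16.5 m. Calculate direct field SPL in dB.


Given values:
  Lw = 104.1 dB, Q = 1, r = 16.5 m
Formula: SPL = Lw + 10 * log10(Q / (4 * pi * r^2))
Compute 4 * pi * r^2 = 4 * pi * 16.5^2 = 3421.1944
Compute Q / denom = 1 / 3421.1944 = 0.0002923
Compute 10 * log10(0.0002923) = -35.3417
SPL = 104.1 + (-35.3417) = 68.76

68.76 dB


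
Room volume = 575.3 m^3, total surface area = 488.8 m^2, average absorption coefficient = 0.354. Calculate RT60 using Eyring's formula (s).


Given values:
  V = 575.3 m^3, S = 488.8 m^2, alpha = 0.354
Formula: RT60 = 0.161 * V / (-S * ln(1 - alpha))
Compute ln(1 - 0.354) = ln(0.646) = -0.436956
Denominator: -488.8 * -0.436956 = 213.5841
Numerator: 0.161 * 575.3 = 92.6233
RT60 = 92.6233 / 213.5841 = 0.434

0.434 s


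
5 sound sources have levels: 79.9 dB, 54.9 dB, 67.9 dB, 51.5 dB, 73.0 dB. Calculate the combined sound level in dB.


Formula: L_total = 10 * log10( sum(10^(Li/10)) )
  Source 1: 10^(79.9/10) = 97723722.0956
  Source 2: 10^(54.9/10) = 309029.5433
  Source 3: 10^(67.9/10) = 6165950.0186
  Source 4: 10^(51.5/10) = 141253.7545
  Source 5: 10^(73.0/10) = 19952623.1497
Sum of linear values = 124292578.5617
L_total = 10 * log10(124292578.5617) = 80.94

80.94 dB


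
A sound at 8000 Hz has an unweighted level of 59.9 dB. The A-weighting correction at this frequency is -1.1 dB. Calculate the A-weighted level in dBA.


Given values:
  SPL = 59.9 dB
  A-weighting at 8000 Hz = -1.1 dB
Formula: L_A = SPL + A_weight
L_A = 59.9 + (-1.1)
L_A = 58.8

58.8 dBA


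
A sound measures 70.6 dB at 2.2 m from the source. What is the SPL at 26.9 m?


Given values:
  SPL1 = 70.6 dB, r1 = 2.2 m, r2 = 26.9 m
Formula: SPL2 = SPL1 - 20 * log10(r2 / r1)
Compute ratio: r2 / r1 = 26.9 / 2.2 = 12.2273
Compute log10: log10(12.2273) = 1.087331
Compute drop: 20 * 1.087331 = 21.7466
SPL2 = 70.6 - 21.7466 = 48.85

48.85 dB


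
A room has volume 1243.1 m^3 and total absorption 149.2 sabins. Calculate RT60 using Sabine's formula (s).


Given values:
  V = 1243.1 m^3
  A = 149.2 sabins
Formula: RT60 = 0.161 * V / A
Numerator: 0.161 * 1243.1 = 200.1391
RT60 = 200.1391 / 149.2 = 1.341

1.341 s


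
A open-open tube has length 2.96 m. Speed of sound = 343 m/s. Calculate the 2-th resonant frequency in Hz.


Given values:
  Tube type: open-open, L = 2.96 m, c = 343 m/s, n = 2
Formula: f_n = n * c / (2 * L)
Compute 2 * L = 2 * 2.96 = 5.92
f = 2 * 343 / 5.92
f = 115.88

115.88 Hz


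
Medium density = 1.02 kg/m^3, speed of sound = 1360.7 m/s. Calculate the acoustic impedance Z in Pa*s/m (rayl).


Given values:
  rho = 1.02 kg/m^3
  c = 1360.7 m/s
Formula: Z = rho * c
Z = 1.02 * 1360.7
Z = 1387.91

1387.91 rayl


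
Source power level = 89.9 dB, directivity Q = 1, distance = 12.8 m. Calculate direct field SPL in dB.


Given values:
  Lw = 89.9 dB, Q = 1, r = 12.8 m
Formula: SPL = Lw + 10 * log10(Q / (4 * pi * r^2))
Compute 4 * pi * r^2 = 4 * pi * 12.8^2 = 2058.8742
Compute Q / denom = 1 / 2058.8742 = 0.0004857
Compute 10 * log10(0.0004857) = -33.1363
SPL = 89.9 + (-33.1363) = 56.76

56.76 dB


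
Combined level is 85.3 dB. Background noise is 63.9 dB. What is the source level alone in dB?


Given values:
  L_total = 85.3 dB, L_bg = 63.9 dB
Formula: L_source = 10 * log10(10^(L_total/10) - 10^(L_bg/10))
Convert to linear:
  10^(85.3/10) = 338844156.1392
  10^(63.9/10) = 2454708.9157
Difference: 338844156.1392 - 2454708.9157 = 336389447.2235
L_source = 10 * log10(336389447.2235) = 85.27

85.27 dB


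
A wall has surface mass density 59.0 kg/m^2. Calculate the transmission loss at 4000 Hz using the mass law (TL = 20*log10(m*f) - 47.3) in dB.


Given values:
  m = 59.0 kg/m^2, f = 4000 Hz
Formula: TL = 20 * log10(m * f) - 47.3
Compute m * f = 59.0 * 4000 = 236000.0
Compute log10(236000.0) = 5.372912
Compute 20 * 5.372912 = 107.4582
TL = 107.4582 - 47.3 = 60.16

60.16 dB


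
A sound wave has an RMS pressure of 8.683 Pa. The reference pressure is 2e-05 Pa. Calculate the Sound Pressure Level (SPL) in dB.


Given values:
  p = 8.683 Pa
  p_ref = 2e-05 Pa
Formula: SPL = 20 * log10(p / p_ref)
Compute ratio: p / p_ref = 8.683 / 2e-05 = 434150
Compute log10: log10(434150) = 5.63764
Multiply: SPL = 20 * 5.63764 = 112.75

112.75 dB


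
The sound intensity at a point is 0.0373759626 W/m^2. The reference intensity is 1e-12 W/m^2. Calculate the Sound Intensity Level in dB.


Given values:
  I = 0.0373759626 W/m^2
  I_ref = 1e-12 W/m^2
Formula: SIL = 10 * log10(I / I_ref)
Compute ratio: I / I_ref = 37375962600
Compute log10: log10(37375962600) = 10.572592
Multiply: SIL = 10 * 10.572592 = 105.73

105.73 dB


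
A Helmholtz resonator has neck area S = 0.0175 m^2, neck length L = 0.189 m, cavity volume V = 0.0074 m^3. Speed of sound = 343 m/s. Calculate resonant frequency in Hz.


Given values:
  S = 0.0175 m^2, L = 0.189 m, V = 0.0074 m^3, c = 343 m/s
Formula: f = (c / (2*pi)) * sqrt(S / (V * L))
Compute V * L = 0.0074 * 0.189 = 0.0013986
Compute S / (V * L) = 0.0175 / 0.0013986 = 12.5125
Compute sqrt(12.5125) = 3.537301
Compute c / (2*pi) = 343 / 6.283185 = 54.590148
f = 54.590148 * 3.537301 = 193.1

193.1 Hz


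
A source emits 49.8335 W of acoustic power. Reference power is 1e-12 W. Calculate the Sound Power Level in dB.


Given values:
  W = 49.8335 W
  W_ref = 1e-12 W
Formula: SWL = 10 * log10(W / W_ref)
Compute ratio: W / W_ref = 49833500000000
Compute log10: log10(49833500000000) = 13.697521
Multiply: SWL = 10 * 13.697521 = 136.98

136.98 dB


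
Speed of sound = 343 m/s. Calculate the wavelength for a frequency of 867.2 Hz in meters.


Given values:
  c = 343 m/s, f = 867.2 Hz
Formula: lambda = c / f
lambda = 343 / 867.2
lambda = 0.3955

0.3955 m


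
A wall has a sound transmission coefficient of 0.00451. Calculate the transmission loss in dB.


Given values:
  tau = 0.00451
Formula: TL = 10 * log10(1 / tau)
Compute 1 / tau = 1 / 0.00451 = 221.7295
Compute log10(221.7295) = 2.345823
TL = 10 * 2.345823 = 23.46

23.46 dB


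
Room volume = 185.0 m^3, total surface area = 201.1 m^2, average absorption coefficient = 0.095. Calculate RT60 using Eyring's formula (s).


Given values:
  V = 185.0 m^3, S = 201.1 m^2, alpha = 0.095
Formula: RT60 = 0.161 * V / (-S * ln(1 - alpha))
Compute ln(1 - 0.095) = ln(0.905) = -0.09982
Denominator: -201.1 * -0.09982 = 20.0738
Numerator: 0.161 * 185.0 = 29.785
RT60 = 29.785 / 20.0738 = 1.484

1.484 s


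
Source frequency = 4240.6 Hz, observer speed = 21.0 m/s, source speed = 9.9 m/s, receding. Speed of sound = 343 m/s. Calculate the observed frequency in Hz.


Given values:
  f_s = 4240.6 Hz, v_o = 21.0 m/s, v_s = 9.9 m/s
  Direction: receding
Formula: f_o = f_s * (c - v_o) / (c + v_s)
Numerator: c - v_o = 343 - 21.0 = 322.0
Denominator: c + v_s = 343 + 9.9 = 352.9
f_o = 4240.6 * 322.0 / 352.9 = 3869.29

3869.29 Hz


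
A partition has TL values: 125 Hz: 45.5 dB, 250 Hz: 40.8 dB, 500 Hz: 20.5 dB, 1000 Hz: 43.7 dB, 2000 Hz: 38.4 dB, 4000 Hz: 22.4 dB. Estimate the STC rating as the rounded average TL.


Given TL values at each frequency:
  125 Hz: 45.5 dB
  250 Hz: 40.8 dB
  500 Hz: 20.5 dB
  1000 Hz: 43.7 dB
  2000 Hz: 38.4 dB
  4000 Hz: 22.4 dB
Formula: STC ~ round(average of TL values)
Sum = 45.5 + 40.8 + 20.5 + 43.7 + 38.4 + 22.4 = 211.3
Average = 211.3 / 6 = 35.22
Rounded: 35

35


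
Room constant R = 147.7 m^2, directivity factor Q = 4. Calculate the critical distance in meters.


Given values:
  R = 147.7 m^2, Q = 4
Formula: d_c = 0.141 * sqrt(Q * R)
Compute Q * R = 4 * 147.7 = 590.8
Compute sqrt(590.8) = 24.3064
d_c = 0.141 * 24.3064 = 3.427

3.427 m


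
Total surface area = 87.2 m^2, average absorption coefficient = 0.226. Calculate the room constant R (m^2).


Given values:
  S = 87.2 m^2, alpha = 0.226
Formula: R = S * alpha / (1 - alpha)
Numerator: 87.2 * 0.226 = 19.7072
Denominator: 1 - 0.226 = 0.774
R = 19.7072 / 0.774 = 25.46

25.46 m^2


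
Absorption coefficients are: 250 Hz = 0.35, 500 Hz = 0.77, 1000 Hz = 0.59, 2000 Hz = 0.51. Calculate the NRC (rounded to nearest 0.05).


Given values:
  a_250 = 0.35, a_500 = 0.77
  a_1000 = 0.59, a_2000 = 0.51
Formula: NRC = (a250 + a500 + a1000 + a2000) / 4
Sum = 0.35 + 0.77 + 0.59 + 0.51 = 2.22
NRC = 2.22 / 4 = 0.555
Rounded to nearest 0.05: 0.55

0.55


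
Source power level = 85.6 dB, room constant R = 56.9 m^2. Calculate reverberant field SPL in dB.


Given values:
  Lw = 85.6 dB, R = 56.9 m^2
Formula: SPL = Lw + 10 * log10(4 / R)
Compute 4 / R = 4 / 56.9 = 0.070299
Compute 10 * log10(0.070299) = -11.5305
SPL = 85.6 + (-11.5305) = 74.07

74.07 dB


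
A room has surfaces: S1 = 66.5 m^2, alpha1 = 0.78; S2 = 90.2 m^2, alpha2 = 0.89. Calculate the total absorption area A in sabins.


Given surfaces:
  Surface 1: 66.5 * 0.78 = 51.87
  Surface 2: 90.2 * 0.89 = 80.278
Formula: A = sum(Si * alpha_i)
A = 51.87 + 80.278
A = 132.15

132.15 sabins


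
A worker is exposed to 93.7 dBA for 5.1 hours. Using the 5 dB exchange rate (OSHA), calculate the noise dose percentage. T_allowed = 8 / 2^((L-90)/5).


Given values:
  L = 93.7 dBA, T = 5.1 hours
Formula: T_allowed = 8 / 2^((L - 90) / 5)
Compute exponent: (93.7 - 90) / 5 = 0.74
Compute 2^(0.74) = 1.670176
T_allowed = 8 / 1.670176 = 4.789914 hours
Dose = (T / T_allowed) * 100
Dose = (5.1 / 4.789914) * 100 = 106.47

106.47 %


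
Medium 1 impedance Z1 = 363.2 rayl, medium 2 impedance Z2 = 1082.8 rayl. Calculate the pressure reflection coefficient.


Given values:
  Z1 = 363.2 rayl, Z2 = 1082.8 rayl
Formula: R = (Z2 - Z1) / (Z2 + Z1)
Numerator: Z2 - Z1 = 1082.8 - 363.2 = 719.6
Denominator: Z2 + Z1 = 1082.8 + 363.2 = 1446.0
R = 719.6 / 1446.0 = 0.4976

0.4976


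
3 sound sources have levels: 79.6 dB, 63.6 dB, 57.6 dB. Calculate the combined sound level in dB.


Formula: L_total = 10 * log10( sum(10^(Li/10)) )
  Source 1: 10^(79.6/10) = 91201083.9356
  Source 2: 10^(63.6/10) = 2290867.6528
  Source 3: 10^(57.6/10) = 575439.9373
Sum of linear values = 94067391.5257
L_total = 10 * log10(94067391.5257) = 79.73

79.73 dB


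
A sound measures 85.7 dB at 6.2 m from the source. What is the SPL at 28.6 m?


Given values:
  SPL1 = 85.7 dB, r1 = 6.2 m, r2 = 28.6 m
Formula: SPL2 = SPL1 - 20 * log10(r2 / r1)
Compute ratio: r2 / r1 = 28.6 / 6.2 = 4.6129
Compute log10: log10(4.6129) = 0.663974
Compute drop: 20 * 0.663974 = 13.2795
SPL2 = 85.7 - 13.2795 = 72.42

72.42 dB


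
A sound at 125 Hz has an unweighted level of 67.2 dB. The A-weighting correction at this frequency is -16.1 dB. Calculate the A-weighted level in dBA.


Given values:
  SPL = 67.2 dB
  A-weighting at 125 Hz = -16.1 dB
Formula: L_A = SPL + A_weight
L_A = 67.2 + (-16.1)
L_A = 51.1

51.1 dBA


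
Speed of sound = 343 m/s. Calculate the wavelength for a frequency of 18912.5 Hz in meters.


Given values:
  c = 343 m/s, f = 18912.5 Hz
Formula: lambda = c / f
lambda = 343 / 18912.5
lambda = 0.0181

0.0181 m


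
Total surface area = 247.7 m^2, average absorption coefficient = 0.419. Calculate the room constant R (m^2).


Given values:
  S = 247.7 m^2, alpha = 0.419
Formula: R = S * alpha / (1 - alpha)
Numerator: 247.7 * 0.419 = 103.7863
Denominator: 1 - 0.419 = 0.581
R = 103.7863 / 0.581 = 178.63

178.63 m^2


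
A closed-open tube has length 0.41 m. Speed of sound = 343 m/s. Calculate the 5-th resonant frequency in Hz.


Given values:
  Tube type: closed-open, L = 0.41 m, c = 343 m/s, n = 5
Formula: f_n = (2n - 1) * c / (4 * L)
Compute 2n - 1 = 2*5 - 1 = 9
Compute 4 * L = 4 * 0.41 = 1.64
f = 9 * 343 / 1.64
f = 1882.32

1882.32 Hz


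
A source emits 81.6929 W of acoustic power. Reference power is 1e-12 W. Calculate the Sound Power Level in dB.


Given values:
  W = 81.6929 W
  W_ref = 1e-12 W
Formula: SWL = 10 * log10(W / W_ref)
Compute ratio: W / W_ref = 81692900000000
Compute log10: log10(81692900000000) = 13.912184
Multiply: SWL = 10 * 13.912184 = 139.12

139.12 dB


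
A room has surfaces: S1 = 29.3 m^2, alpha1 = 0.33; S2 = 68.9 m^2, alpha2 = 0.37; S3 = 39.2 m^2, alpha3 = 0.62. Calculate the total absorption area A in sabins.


Given surfaces:
  Surface 1: 29.3 * 0.33 = 9.669
  Surface 2: 68.9 * 0.37 = 25.493
  Surface 3: 39.2 * 0.62 = 24.304
Formula: A = sum(Si * alpha_i)
A = 9.669 + 25.493 + 24.304
A = 59.47

59.47 sabins


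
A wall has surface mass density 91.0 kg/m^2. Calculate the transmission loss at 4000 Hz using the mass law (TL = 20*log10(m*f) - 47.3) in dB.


Given values:
  m = 91.0 kg/m^2, f = 4000 Hz
Formula: TL = 20 * log10(m * f) - 47.3
Compute m * f = 91.0 * 4000 = 364000.0
Compute log10(364000.0) = 5.561101
Compute 20 * 5.561101 = 111.222
TL = 111.222 - 47.3 = 63.92

63.92 dB


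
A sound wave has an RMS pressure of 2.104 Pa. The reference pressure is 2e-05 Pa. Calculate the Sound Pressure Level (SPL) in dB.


Given values:
  p = 2.104 Pa
  p_ref = 2e-05 Pa
Formula: SPL = 20 * log10(p / p_ref)
Compute ratio: p / p_ref = 2.104 / 2e-05 = 105200
Compute log10: log10(105200) = 5.022016
Multiply: SPL = 20 * 5.022016 = 100.44

100.44 dB


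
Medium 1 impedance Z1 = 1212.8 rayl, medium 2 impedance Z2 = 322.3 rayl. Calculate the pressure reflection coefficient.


Given values:
  Z1 = 1212.8 rayl, Z2 = 322.3 rayl
Formula: R = (Z2 - Z1) / (Z2 + Z1)
Numerator: Z2 - Z1 = 322.3 - 1212.8 = -890.5
Denominator: Z2 + Z1 = 322.3 + 1212.8 = 1535.1
R = -890.5 / 1535.1 = -0.5801

-0.5801


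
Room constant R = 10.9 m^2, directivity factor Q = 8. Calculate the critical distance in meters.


Given values:
  R = 10.9 m^2, Q = 8
Formula: d_c = 0.141 * sqrt(Q * R)
Compute Q * R = 8 * 10.9 = 87.2
Compute sqrt(87.2) = 9.3381
d_c = 0.141 * 9.3381 = 1.317

1.317 m


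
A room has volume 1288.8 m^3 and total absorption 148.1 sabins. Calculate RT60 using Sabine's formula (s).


Given values:
  V = 1288.8 m^3
  A = 148.1 sabins
Formula: RT60 = 0.161 * V / A
Numerator: 0.161 * 1288.8 = 207.4968
RT60 = 207.4968 / 148.1 = 1.401

1.401 s


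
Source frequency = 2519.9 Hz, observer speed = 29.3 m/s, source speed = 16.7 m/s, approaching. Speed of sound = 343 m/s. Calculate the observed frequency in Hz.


Given values:
  f_s = 2519.9 Hz, v_o = 29.3 m/s, v_s = 16.7 m/s
  Direction: approaching
Formula: f_o = f_s * (c + v_o) / (c - v_s)
Numerator: c + v_o = 343 + 29.3 = 372.3
Denominator: c - v_s = 343 - 16.7 = 326.3
f_o = 2519.9 * 372.3 / 326.3 = 2875.14

2875.14 Hz


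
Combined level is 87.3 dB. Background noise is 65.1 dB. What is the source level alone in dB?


Given values:
  L_total = 87.3 dB, L_bg = 65.1 dB
Formula: L_source = 10 * log10(10^(L_total/10) - 10^(L_bg/10))
Convert to linear:
  10^(87.3/10) = 537031796.3703
  10^(65.1/10) = 3235936.5693
Difference: 537031796.3703 - 3235936.5693 = 533795859.801
L_source = 10 * log10(533795859.801) = 87.27

87.27 dB


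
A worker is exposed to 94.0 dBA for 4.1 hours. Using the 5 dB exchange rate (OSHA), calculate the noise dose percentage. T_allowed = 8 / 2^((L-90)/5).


Given values:
  L = 94.0 dBA, T = 4.1 hours
Formula: T_allowed = 8 / 2^((L - 90) / 5)
Compute exponent: (94.0 - 90) / 5 = 0.8
Compute 2^(0.8) = 1.741101
T_allowed = 8 / 1.741101 = 4.594794 hours
Dose = (T / T_allowed) * 100
Dose = (4.1 / 4.594794) * 100 = 89.23

89.23 %


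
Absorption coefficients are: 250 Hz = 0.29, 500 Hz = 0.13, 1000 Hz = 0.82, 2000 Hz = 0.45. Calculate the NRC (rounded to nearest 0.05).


Given values:
  a_250 = 0.29, a_500 = 0.13
  a_1000 = 0.82, a_2000 = 0.45
Formula: NRC = (a250 + a500 + a1000 + a2000) / 4
Sum = 0.29 + 0.13 + 0.82 + 0.45 = 1.69
NRC = 1.69 / 4 = 0.4225
Rounded to nearest 0.05: 0.4

0.4


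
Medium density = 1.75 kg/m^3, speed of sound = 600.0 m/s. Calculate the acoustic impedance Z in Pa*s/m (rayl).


Given values:
  rho = 1.75 kg/m^3
  c = 600.0 m/s
Formula: Z = rho * c
Z = 1.75 * 600.0
Z = 1050.0

1050.0 rayl


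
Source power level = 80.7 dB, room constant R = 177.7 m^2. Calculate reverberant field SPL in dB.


Given values:
  Lw = 80.7 dB, R = 177.7 m^2
Formula: SPL = Lw + 10 * log10(4 / R)
Compute 4 / R = 4 / 177.7 = 0.02251
Compute 10 * log10(0.02251) = -16.4762
SPL = 80.7 + (-16.4762) = 64.22

64.22 dB


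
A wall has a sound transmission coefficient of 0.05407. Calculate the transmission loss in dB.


Given values:
  tau = 0.05407
Formula: TL = 10 * log10(1 / tau)
Compute 1 / tau = 1 / 0.05407 = 18.4945
Compute log10(18.4945) = 1.267043
TL = 10 * 1.267043 = 12.67

12.67 dB


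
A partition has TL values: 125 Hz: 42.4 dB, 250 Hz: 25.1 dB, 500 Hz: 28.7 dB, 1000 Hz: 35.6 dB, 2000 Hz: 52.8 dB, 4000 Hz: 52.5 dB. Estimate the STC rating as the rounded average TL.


Given TL values at each frequency:
  125 Hz: 42.4 dB
  250 Hz: 25.1 dB
  500 Hz: 28.7 dB
  1000 Hz: 35.6 dB
  2000 Hz: 52.8 dB
  4000 Hz: 52.5 dB
Formula: STC ~ round(average of TL values)
Sum = 42.4 + 25.1 + 28.7 + 35.6 + 52.8 + 52.5 = 237.1
Average = 237.1 / 6 = 39.52
Rounded: 40

40


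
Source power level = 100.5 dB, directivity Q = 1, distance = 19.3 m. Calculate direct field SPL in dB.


Given values:
  Lw = 100.5 dB, Q = 1, r = 19.3 m
Formula: SPL = Lw + 10 * log10(Q / (4 * pi * r^2))
Compute 4 * pi * r^2 = 4 * pi * 19.3^2 = 4680.8474
Compute Q / denom = 1 / 4680.8474 = 0.00021364
Compute 10 * log10(0.00021364) = -36.7032
SPL = 100.5 + (-36.7032) = 63.8

63.8 dB


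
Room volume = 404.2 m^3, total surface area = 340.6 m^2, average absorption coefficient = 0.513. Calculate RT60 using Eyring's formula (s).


Given values:
  V = 404.2 m^3, S = 340.6 m^2, alpha = 0.513
Formula: RT60 = 0.161 * V / (-S * ln(1 - alpha))
Compute ln(1 - 0.513) = ln(0.487) = -0.719491
Denominator: -340.6 * -0.719491 = 245.0586
Numerator: 0.161 * 404.2 = 65.0762
RT60 = 65.0762 / 245.0586 = 0.266

0.266 s


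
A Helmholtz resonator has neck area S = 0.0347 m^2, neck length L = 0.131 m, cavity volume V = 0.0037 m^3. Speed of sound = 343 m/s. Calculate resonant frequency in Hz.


Given values:
  S = 0.0347 m^2, L = 0.131 m, V = 0.0037 m^3, c = 343 m/s
Formula: f = (c / (2*pi)) * sqrt(S / (V * L))
Compute V * L = 0.0037 * 0.131 = 0.0004847
Compute S / (V * L) = 0.0347 / 0.0004847 = 71.5907
Compute sqrt(71.5907) = 8.461129
Compute c / (2*pi) = 343 / 6.283185 = 54.590148
f = 54.590148 * 8.461129 = 461.89

461.89 Hz


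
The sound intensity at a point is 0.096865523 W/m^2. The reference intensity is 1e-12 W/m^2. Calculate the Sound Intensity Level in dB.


Given values:
  I = 0.096865523 W/m^2
  I_ref = 1e-12 W/m^2
Formula: SIL = 10 * log10(I / I_ref)
Compute ratio: I / I_ref = 96865523000
Compute log10: log10(96865523000) = 10.986169
Multiply: SIL = 10 * 10.986169 = 109.86

109.86 dB


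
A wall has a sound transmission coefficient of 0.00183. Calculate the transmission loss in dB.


Given values:
  tau = 0.00183
Formula: TL = 10 * log10(1 / tau)
Compute 1 / tau = 1 / 0.00183 = 546.4481
Compute log10(546.4481) = 2.737549
TL = 10 * 2.737549 = 27.38

27.38 dB


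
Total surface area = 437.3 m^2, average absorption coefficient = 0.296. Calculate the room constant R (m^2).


Given values:
  S = 437.3 m^2, alpha = 0.296
Formula: R = S * alpha / (1 - alpha)
Numerator: 437.3 * 0.296 = 129.4408
Denominator: 1 - 0.296 = 0.704
R = 129.4408 / 0.704 = 183.86

183.86 m^2


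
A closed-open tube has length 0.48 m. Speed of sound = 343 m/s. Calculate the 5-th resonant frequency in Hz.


Given values:
  Tube type: closed-open, L = 0.48 m, c = 343 m/s, n = 5
Formula: f_n = (2n - 1) * c / (4 * L)
Compute 2n - 1 = 2*5 - 1 = 9
Compute 4 * L = 4 * 0.48 = 1.92
f = 9 * 343 / 1.92
f = 1607.81

1607.81 Hz


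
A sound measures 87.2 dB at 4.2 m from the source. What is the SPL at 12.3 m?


Given values:
  SPL1 = 87.2 dB, r1 = 4.2 m, r2 = 12.3 m
Formula: SPL2 = SPL1 - 20 * log10(r2 / r1)
Compute ratio: r2 / r1 = 12.3 / 4.2 = 2.9286
Compute log10: log10(2.9286) = 0.46666
Compute drop: 20 * 0.46666 = 9.3332
SPL2 = 87.2 - 9.3332 = 77.87

77.87 dB


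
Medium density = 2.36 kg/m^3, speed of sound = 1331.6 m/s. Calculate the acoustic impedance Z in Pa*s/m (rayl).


Given values:
  rho = 2.36 kg/m^3
  c = 1331.6 m/s
Formula: Z = rho * c
Z = 2.36 * 1331.6
Z = 3142.58

3142.58 rayl


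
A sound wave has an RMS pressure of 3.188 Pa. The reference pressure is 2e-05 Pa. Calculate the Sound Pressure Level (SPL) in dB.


Given values:
  p = 3.188 Pa
  p_ref = 2e-05 Pa
Formula: SPL = 20 * log10(p / p_ref)
Compute ratio: p / p_ref = 3.188 / 2e-05 = 159400
Compute log10: log10(159400) = 5.202488
Multiply: SPL = 20 * 5.202488 = 104.05

104.05 dB


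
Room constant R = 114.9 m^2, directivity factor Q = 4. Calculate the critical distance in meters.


Given values:
  R = 114.9 m^2, Q = 4
Formula: d_c = 0.141 * sqrt(Q * R)
Compute Q * R = 4 * 114.9 = 459.6
Compute sqrt(459.6) = 21.4383
d_c = 0.141 * 21.4383 = 3.023

3.023 m


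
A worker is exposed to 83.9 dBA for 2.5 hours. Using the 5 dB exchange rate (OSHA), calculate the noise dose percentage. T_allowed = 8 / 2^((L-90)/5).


Given values:
  L = 83.9 dBA, T = 2.5 hours
Formula: T_allowed = 8 / 2^((L - 90) / 5)
Compute exponent: (83.9 - 90) / 5 = -1.22
Compute 2^(-1.22) = 0.429283
T_allowed = 8 / 0.429283 = 18.635725 hours
Dose = (T / T_allowed) * 100
Dose = (2.5 / 18.635725) * 100 = 13.42

13.42 %


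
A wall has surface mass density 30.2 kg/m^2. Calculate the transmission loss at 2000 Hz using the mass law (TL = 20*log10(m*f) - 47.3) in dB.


Given values:
  m = 30.2 kg/m^2, f = 2000 Hz
Formula: TL = 20 * log10(m * f) - 47.3
Compute m * f = 30.2 * 2000 = 60400.0
Compute log10(60400.0) = 4.781037
Compute 20 * 4.781037 = 95.6207
TL = 95.6207 - 47.3 = 48.32

48.32 dB


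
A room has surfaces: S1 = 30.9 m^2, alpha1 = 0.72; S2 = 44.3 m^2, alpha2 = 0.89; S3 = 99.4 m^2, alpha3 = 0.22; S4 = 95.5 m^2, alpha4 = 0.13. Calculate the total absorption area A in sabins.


Given surfaces:
  Surface 1: 30.9 * 0.72 = 22.248
  Surface 2: 44.3 * 0.89 = 39.427
  Surface 3: 99.4 * 0.22 = 21.868
  Surface 4: 95.5 * 0.13 = 12.415
Formula: A = sum(Si * alpha_i)
A = 22.248 + 39.427 + 21.868 + 12.415
A = 95.96

95.96 sabins


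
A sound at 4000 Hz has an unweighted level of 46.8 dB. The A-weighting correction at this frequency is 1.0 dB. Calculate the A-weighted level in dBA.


Given values:
  SPL = 46.8 dB
  A-weighting at 4000 Hz = 1.0 dB
Formula: L_A = SPL + A_weight
L_A = 46.8 + (1.0)
L_A = 47.8

47.8 dBA


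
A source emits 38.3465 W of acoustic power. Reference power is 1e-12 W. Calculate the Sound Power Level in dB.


Given values:
  W = 38.3465 W
  W_ref = 1e-12 W
Formula: SWL = 10 * log10(W / W_ref)
Compute ratio: W / W_ref = 38346500000000
Compute log10: log10(38346500000000) = 13.583726
Multiply: SWL = 10 * 13.583726 = 135.84

135.84 dB


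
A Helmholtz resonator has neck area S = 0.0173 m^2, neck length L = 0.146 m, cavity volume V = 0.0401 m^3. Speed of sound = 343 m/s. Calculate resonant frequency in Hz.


Given values:
  S = 0.0173 m^2, L = 0.146 m, V = 0.0401 m^3, c = 343 m/s
Formula: f = (c / (2*pi)) * sqrt(S / (V * L))
Compute V * L = 0.0401 * 0.146 = 0.0058546
Compute S / (V * L) = 0.0173 / 0.0058546 = 2.9549
Compute sqrt(2.9549) = 1.718982
Compute c / (2*pi) = 343 / 6.283185 = 54.590148
f = 54.590148 * 1.718982 = 93.84

93.84 Hz


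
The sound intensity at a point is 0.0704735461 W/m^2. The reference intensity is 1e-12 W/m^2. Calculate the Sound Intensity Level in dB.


Given values:
  I = 0.0704735461 W/m^2
  I_ref = 1e-12 W/m^2
Formula: SIL = 10 * log10(I / I_ref)
Compute ratio: I / I_ref = 70473546100
Compute log10: log10(70473546100) = 10.848026
Multiply: SIL = 10 * 10.848026 = 108.48

108.48 dB


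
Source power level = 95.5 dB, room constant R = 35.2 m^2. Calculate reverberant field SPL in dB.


Given values:
  Lw = 95.5 dB, R = 35.2 m^2
Formula: SPL = Lw + 10 * log10(4 / R)
Compute 4 / R = 4 / 35.2 = 0.113636
Compute 10 * log10(0.113636) = -9.4448
SPL = 95.5 + (-9.4448) = 86.06

86.06 dB


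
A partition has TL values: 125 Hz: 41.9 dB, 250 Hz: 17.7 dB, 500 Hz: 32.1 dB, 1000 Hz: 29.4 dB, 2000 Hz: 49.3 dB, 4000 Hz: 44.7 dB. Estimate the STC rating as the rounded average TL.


Given TL values at each frequency:
  125 Hz: 41.9 dB
  250 Hz: 17.7 dB
  500 Hz: 32.1 dB
  1000 Hz: 29.4 dB
  2000 Hz: 49.3 dB
  4000 Hz: 44.7 dB
Formula: STC ~ round(average of TL values)
Sum = 41.9 + 17.7 + 32.1 + 29.4 + 49.3 + 44.7 = 215.1
Average = 215.1 / 6 = 35.85
Rounded: 36

36


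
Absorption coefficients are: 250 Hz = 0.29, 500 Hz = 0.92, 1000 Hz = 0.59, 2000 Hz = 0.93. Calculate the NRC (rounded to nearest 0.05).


Given values:
  a_250 = 0.29, a_500 = 0.92
  a_1000 = 0.59, a_2000 = 0.93
Formula: NRC = (a250 + a500 + a1000 + a2000) / 4
Sum = 0.29 + 0.92 + 0.59 + 0.93 = 2.73
NRC = 2.73 / 4 = 0.6825
Rounded to nearest 0.05: 0.7

0.7


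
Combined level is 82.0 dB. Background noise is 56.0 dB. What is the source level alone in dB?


Given values:
  L_total = 82.0 dB, L_bg = 56.0 dB
Formula: L_source = 10 * log10(10^(L_total/10) - 10^(L_bg/10))
Convert to linear:
  10^(82.0/10) = 158489319.2461
  10^(56.0/10) = 398107.1706
Difference: 158489319.2461 - 398107.1706 = 158091212.0755
L_source = 10 * log10(158091212.0755) = 81.99

81.99 dB


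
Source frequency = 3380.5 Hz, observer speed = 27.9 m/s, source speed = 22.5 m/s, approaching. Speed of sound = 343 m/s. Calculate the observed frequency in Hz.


Given values:
  f_s = 3380.5 Hz, v_o = 27.9 m/s, v_s = 22.5 m/s
  Direction: approaching
Formula: f_o = f_s * (c + v_o) / (c - v_s)
Numerator: c + v_o = 343 + 27.9 = 370.9
Denominator: c - v_s = 343 - 22.5 = 320.5
f_o = 3380.5 * 370.9 / 320.5 = 3912.1

3912.1 Hz


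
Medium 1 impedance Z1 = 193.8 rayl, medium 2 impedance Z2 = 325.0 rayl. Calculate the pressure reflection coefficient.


Given values:
  Z1 = 193.8 rayl, Z2 = 325.0 rayl
Formula: R = (Z2 - Z1) / (Z2 + Z1)
Numerator: Z2 - Z1 = 325.0 - 193.8 = 131.2
Denominator: Z2 + Z1 = 325.0 + 193.8 = 518.8
R = 131.2 / 518.8 = 0.2529

0.2529


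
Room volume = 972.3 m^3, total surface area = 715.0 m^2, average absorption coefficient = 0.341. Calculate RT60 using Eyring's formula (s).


Given values:
  V = 972.3 m^3, S = 715.0 m^2, alpha = 0.341
Formula: RT60 = 0.161 * V / (-S * ln(1 - alpha))
Compute ln(1 - 0.341) = ln(0.659) = -0.417032
Denominator: -715.0 * -0.417032 = 298.1779
Numerator: 0.161 * 972.3 = 156.5403
RT60 = 156.5403 / 298.1779 = 0.525

0.525 s


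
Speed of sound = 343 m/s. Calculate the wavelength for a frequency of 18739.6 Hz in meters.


Given values:
  c = 343 m/s, f = 18739.6 Hz
Formula: lambda = c / f
lambda = 343 / 18739.6
lambda = 0.0183

0.0183 m


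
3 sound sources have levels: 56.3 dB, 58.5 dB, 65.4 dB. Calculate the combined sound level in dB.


Formula: L_total = 10 * log10( sum(10^(Li/10)) )
  Source 1: 10^(56.3/10) = 426579.5188
  Source 2: 10^(58.5/10) = 707945.7844
  Source 3: 10^(65.4/10) = 3467368.5045
Sum of linear values = 4601893.8077
L_total = 10 * log10(4601893.8077) = 66.63

66.63 dB


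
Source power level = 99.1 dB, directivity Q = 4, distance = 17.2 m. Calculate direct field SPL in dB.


Given values:
  Lw = 99.1 dB, Q = 4, r = 17.2 m
Formula: SPL = Lw + 10 * log10(Q / (4 * pi * r^2))
Compute 4 * pi * r^2 = 4 * pi * 17.2^2 = 3717.6351
Compute Q / denom = 4 / 3717.6351 = 0.00107595
Compute 10 * log10(0.00107595) = -29.6821
SPL = 99.1 + (-29.6821) = 69.42

69.42 dB


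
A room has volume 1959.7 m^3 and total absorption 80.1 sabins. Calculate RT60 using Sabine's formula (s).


Given values:
  V = 1959.7 m^3
  A = 80.1 sabins
Formula: RT60 = 0.161 * V / A
Numerator: 0.161 * 1959.7 = 315.5117
RT60 = 315.5117 / 80.1 = 3.939

3.939 s


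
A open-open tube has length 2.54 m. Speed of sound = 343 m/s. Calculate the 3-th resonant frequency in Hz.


Given values:
  Tube type: open-open, L = 2.54 m, c = 343 m/s, n = 3
Formula: f_n = n * c / (2 * L)
Compute 2 * L = 2 * 2.54 = 5.08
f = 3 * 343 / 5.08
f = 202.56

202.56 Hz


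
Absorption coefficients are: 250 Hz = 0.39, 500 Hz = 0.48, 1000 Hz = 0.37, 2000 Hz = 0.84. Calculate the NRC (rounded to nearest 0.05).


Given values:
  a_250 = 0.39, a_500 = 0.48
  a_1000 = 0.37, a_2000 = 0.84
Formula: NRC = (a250 + a500 + a1000 + a2000) / 4
Sum = 0.39 + 0.48 + 0.37 + 0.84 = 2.08
NRC = 2.08 / 4 = 0.52
Rounded to nearest 0.05: 0.5

0.5


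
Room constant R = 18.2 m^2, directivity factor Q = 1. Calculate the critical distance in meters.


Given values:
  R = 18.2 m^2, Q = 1
Formula: d_c = 0.141 * sqrt(Q * R)
Compute Q * R = 1 * 18.2 = 18.2
Compute sqrt(18.2) = 4.2661
d_c = 0.141 * 4.2661 = 0.602

0.602 m


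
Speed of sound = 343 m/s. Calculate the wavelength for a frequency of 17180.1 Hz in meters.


Given values:
  c = 343 m/s, f = 17180.1 Hz
Formula: lambda = c / f
lambda = 343 / 17180.1
lambda = 0.02

0.02 m


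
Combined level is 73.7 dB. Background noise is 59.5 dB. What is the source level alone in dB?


Given values:
  L_total = 73.7 dB, L_bg = 59.5 dB
Formula: L_source = 10 * log10(10^(L_total/10) - 10^(L_bg/10))
Convert to linear:
  10^(73.7/10) = 23442288.1532
  10^(59.5/10) = 891250.9381
Difference: 23442288.1532 - 891250.9381 = 22551037.2151
L_source = 10 * log10(22551037.2151) = 73.53

73.53 dB


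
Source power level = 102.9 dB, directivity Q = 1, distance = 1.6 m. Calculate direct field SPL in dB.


Given values:
  Lw = 102.9 dB, Q = 1, r = 1.6 m
Formula: SPL = Lw + 10 * log10(Q / (4 * pi * r^2))
Compute 4 * pi * r^2 = 4 * pi * 1.6^2 = 32.1699
Compute Q / denom = 1 / 32.1699 = 0.03108496
Compute 10 * log10(0.03108496) = -15.0745
SPL = 102.9 + (-15.0745) = 87.83

87.83 dB


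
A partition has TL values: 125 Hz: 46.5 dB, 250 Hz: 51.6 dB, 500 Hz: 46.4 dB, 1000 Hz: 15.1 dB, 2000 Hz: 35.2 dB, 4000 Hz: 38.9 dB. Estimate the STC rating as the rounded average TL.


Given TL values at each frequency:
  125 Hz: 46.5 dB
  250 Hz: 51.6 dB
  500 Hz: 46.4 dB
  1000 Hz: 15.1 dB
  2000 Hz: 35.2 dB
  4000 Hz: 38.9 dB
Formula: STC ~ round(average of TL values)
Sum = 46.5 + 51.6 + 46.4 + 15.1 + 35.2 + 38.9 = 233.7
Average = 233.7 / 6 = 38.95
Rounded: 39

39


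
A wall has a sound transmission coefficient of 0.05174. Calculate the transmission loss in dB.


Given values:
  tau = 0.05174
Formula: TL = 10 * log10(1 / tau)
Compute 1 / tau = 1 / 0.05174 = 19.3274
Compute log10(19.3274) = 1.286173
TL = 10 * 1.286173 = 12.86

12.86 dB


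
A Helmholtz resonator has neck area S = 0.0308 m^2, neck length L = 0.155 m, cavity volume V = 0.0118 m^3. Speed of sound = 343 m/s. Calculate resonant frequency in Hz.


Given values:
  S = 0.0308 m^2, L = 0.155 m, V = 0.0118 m^3, c = 343 m/s
Formula: f = (c / (2*pi)) * sqrt(S / (V * L))
Compute V * L = 0.0118 * 0.155 = 0.001829
Compute S / (V * L) = 0.0308 / 0.001829 = 16.8398
Compute sqrt(16.8398) = 4.103633
Compute c / (2*pi) = 343 / 6.283185 = 54.590148
f = 54.590148 * 4.103633 = 224.02

224.02 Hz


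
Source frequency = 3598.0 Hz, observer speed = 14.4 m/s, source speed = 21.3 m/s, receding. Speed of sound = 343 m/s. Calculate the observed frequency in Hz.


Given values:
  f_s = 3598.0 Hz, v_o = 14.4 m/s, v_s = 21.3 m/s
  Direction: receding
Formula: f_o = f_s * (c - v_o) / (c + v_s)
Numerator: c - v_o = 343 - 14.4 = 328.6
Denominator: c + v_s = 343 + 21.3 = 364.3
f_o = 3598.0 * 328.6 / 364.3 = 3245.41

3245.41 Hz


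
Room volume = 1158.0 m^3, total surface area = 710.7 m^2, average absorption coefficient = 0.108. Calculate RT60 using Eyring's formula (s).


Given values:
  V = 1158.0 m^3, S = 710.7 m^2, alpha = 0.108
Formula: RT60 = 0.161 * V / (-S * ln(1 - alpha))
Compute ln(1 - 0.108) = ln(0.892) = -0.114289
Denominator: -710.7 * -0.114289 = 81.2252
Numerator: 0.161 * 1158.0 = 186.438
RT60 = 186.438 / 81.2252 = 2.295

2.295 s


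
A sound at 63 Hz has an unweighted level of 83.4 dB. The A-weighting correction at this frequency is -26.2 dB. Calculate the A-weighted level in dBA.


Given values:
  SPL = 83.4 dB
  A-weighting at 63 Hz = -26.2 dB
Formula: L_A = SPL + A_weight
L_A = 83.4 + (-26.2)
L_A = 57.2

57.2 dBA


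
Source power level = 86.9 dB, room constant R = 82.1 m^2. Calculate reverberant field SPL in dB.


Given values:
  Lw = 86.9 dB, R = 82.1 m^2
Formula: SPL = Lw + 10 * log10(4 / R)
Compute 4 / R = 4 / 82.1 = 0.048721
Compute 10 * log10(0.048721) = -13.1228
SPL = 86.9 + (-13.1228) = 73.78

73.78 dB


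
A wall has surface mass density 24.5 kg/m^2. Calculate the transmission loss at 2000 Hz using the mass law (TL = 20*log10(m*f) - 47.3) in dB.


Given values:
  m = 24.5 kg/m^2, f = 2000 Hz
Formula: TL = 20 * log10(m * f) - 47.3
Compute m * f = 24.5 * 2000 = 49000.0
Compute log10(49000.0) = 4.690196
Compute 20 * 4.690196 = 93.8039
TL = 93.8039 - 47.3 = 46.5

46.5 dB


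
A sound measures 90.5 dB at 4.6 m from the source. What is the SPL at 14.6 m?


Given values:
  SPL1 = 90.5 dB, r1 = 4.6 m, r2 = 14.6 m
Formula: SPL2 = SPL1 - 20 * log10(r2 / r1)
Compute ratio: r2 / r1 = 14.6 / 4.6 = 3.1739
Compute log10: log10(3.1739) = 0.501593
Compute drop: 20 * 0.501593 = 10.0319
SPL2 = 90.5 - 10.0319 = 80.47

80.47 dB


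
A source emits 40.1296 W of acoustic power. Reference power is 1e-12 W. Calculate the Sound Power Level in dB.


Given values:
  W = 40.1296 W
  W_ref = 1e-12 W
Formula: SWL = 10 * log10(W / W_ref)
Compute ratio: W / W_ref = 40129600000000
Compute log10: log10(40129600000000) = 13.603465
Multiply: SWL = 10 * 13.603465 = 136.03

136.03 dB


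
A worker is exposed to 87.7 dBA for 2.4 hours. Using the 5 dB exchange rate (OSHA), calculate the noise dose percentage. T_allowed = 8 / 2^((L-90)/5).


Given values:
  L = 87.7 dBA, T = 2.4 hours
Formula: T_allowed = 8 / 2^((L - 90) / 5)
Compute exponent: (87.7 - 90) / 5 = -0.46
Compute 2^(-0.46) = 0.726986
T_allowed = 8 / 0.726986 = 11.004338 hours
Dose = (T / T_allowed) * 100
Dose = (2.4 / 11.004338) * 100 = 21.81

21.81 %


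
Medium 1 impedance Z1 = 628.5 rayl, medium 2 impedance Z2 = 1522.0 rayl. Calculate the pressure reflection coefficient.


Given values:
  Z1 = 628.5 rayl, Z2 = 1522.0 rayl
Formula: R = (Z2 - Z1) / (Z2 + Z1)
Numerator: Z2 - Z1 = 1522.0 - 628.5 = 893.5
Denominator: Z2 + Z1 = 1522.0 + 628.5 = 2150.5
R = 893.5 / 2150.5 = 0.4155

0.4155


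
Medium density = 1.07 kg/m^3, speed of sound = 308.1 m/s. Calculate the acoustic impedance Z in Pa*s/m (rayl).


Given values:
  rho = 1.07 kg/m^3
  c = 308.1 m/s
Formula: Z = rho * c
Z = 1.07 * 308.1
Z = 329.67

329.67 rayl


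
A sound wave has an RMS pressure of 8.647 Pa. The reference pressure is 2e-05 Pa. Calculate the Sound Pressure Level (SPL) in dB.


Given values:
  p = 8.647 Pa
  p_ref = 2e-05 Pa
Formula: SPL = 20 * log10(p / p_ref)
Compute ratio: p / p_ref = 8.647 / 2e-05 = 432350
Compute log10: log10(432350) = 5.635835
Multiply: SPL = 20 * 5.635835 = 112.72

112.72 dB


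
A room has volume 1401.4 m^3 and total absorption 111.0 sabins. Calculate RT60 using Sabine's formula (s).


Given values:
  V = 1401.4 m^3
  A = 111.0 sabins
Formula: RT60 = 0.161 * V / A
Numerator: 0.161 * 1401.4 = 225.6254
RT60 = 225.6254 / 111.0 = 2.033

2.033 s


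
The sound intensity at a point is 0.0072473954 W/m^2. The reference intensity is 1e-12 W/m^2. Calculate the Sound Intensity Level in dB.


Given values:
  I = 0.0072473954 W/m^2
  I_ref = 1e-12 W/m^2
Formula: SIL = 10 * log10(I / I_ref)
Compute ratio: I / I_ref = 7247395400
Compute log10: log10(7247395400) = 9.860182
Multiply: SIL = 10 * 9.860182 = 98.6

98.6 dB


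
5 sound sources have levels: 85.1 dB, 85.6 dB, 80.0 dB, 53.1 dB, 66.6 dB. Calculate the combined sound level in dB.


Formula: L_total = 10 * log10( sum(10^(Li/10)) )
  Source 1: 10^(85.1/10) = 323593656.9296
  Source 2: 10^(85.6/10) = 363078054.7701
  Source 3: 10^(80.0/10) = 100000000.0
  Source 4: 10^(53.1/10) = 204173.7945
  Source 5: 10^(66.6/10) = 4570881.8961
Sum of linear values = 791446767.3903
L_total = 10 * log10(791446767.3903) = 88.98

88.98 dB


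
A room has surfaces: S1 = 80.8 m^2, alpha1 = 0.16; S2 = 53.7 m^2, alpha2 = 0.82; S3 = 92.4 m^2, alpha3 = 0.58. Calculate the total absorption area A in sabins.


Given surfaces:
  Surface 1: 80.8 * 0.16 = 12.928
  Surface 2: 53.7 * 0.82 = 44.034
  Surface 3: 92.4 * 0.58 = 53.592
Formula: A = sum(Si * alpha_i)
A = 12.928 + 44.034 + 53.592
A = 110.55

110.55 sabins


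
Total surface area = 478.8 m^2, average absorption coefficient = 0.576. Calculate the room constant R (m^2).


Given values:
  S = 478.8 m^2, alpha = 0.576
Formula: R = S * alpha / (1 - alpha)
Numerator: 478.8 * 0.576 = 275.7888
Denominator: 1 - 0.576 = 0.424
R = 275.7888 / 0.424 = 650.45

650.45 m^2
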